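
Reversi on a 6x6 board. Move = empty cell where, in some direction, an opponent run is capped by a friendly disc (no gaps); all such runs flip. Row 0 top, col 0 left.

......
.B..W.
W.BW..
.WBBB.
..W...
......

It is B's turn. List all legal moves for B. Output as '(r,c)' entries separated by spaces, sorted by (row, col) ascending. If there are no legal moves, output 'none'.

(0,3): no bracket -> illegal
(0,4): no bracket -> illegal
(0,5): flips 2 -> legal
(1,0): no bracket -> illegal
(1,2): flips 1 -> legal
(1,3): flips 1 -> legal
(1,5): no bracket -> illegal
(2,1): no bracket -> illegal
(2,4): flips 1 -> legal
(2,5): no bracket -> illegal
(3,0): flips 1 -> legal
(4,0): flips 1 -> legal
(4,1): no bracket -> illegal
(4,3): no bracket -> illegal
(5,1): flips 1 -> legal
(5,2): flips 1 -> legal
(5,3): no bracket -> illegal

Answer: (0,5) (1,2) (1,3) (2,4) (3,0) (4,0) (5,1) (5,2)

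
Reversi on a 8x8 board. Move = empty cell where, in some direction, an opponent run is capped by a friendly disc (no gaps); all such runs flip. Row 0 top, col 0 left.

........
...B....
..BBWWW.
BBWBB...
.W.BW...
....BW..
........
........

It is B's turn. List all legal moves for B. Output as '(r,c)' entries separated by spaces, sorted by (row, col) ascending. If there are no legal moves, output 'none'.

(1,4): flips 1 -> legal
(1,5): flips 1 -> legal
(1,6): flips 1 -> legal
(1,7): no bracket -> illegal
(2,1): flips 1 -> legal
(2,7): flips 3 -> legal
(3,5): flips 1 -> legal
(3,6): no bracket -> illegal
(3,7): no bracket -> illegal
(4,0): no bracket -> illegal
(4,2): flips 1 -> legal
(4,5): flips 1 -> legal
(4,6): no bracket -> illegal
(5,0): flips 2 -> legal
(5,1): flips 1 -> legal
(5,2): flips 1 -> legal
(5,3): no bracket -> illegal
(5,6): flips 1 -> legal
(6,4): no bracket -> illegal
(6,5): no bracket -> illegal
(6,6): flips 2 -> legal

Answer: (1,4) (1,5) (1,6) (2,1) (2,7) (3,5) (4,2) (4,5) (5,0) (5,1) (5,2) (5,6) (6,6)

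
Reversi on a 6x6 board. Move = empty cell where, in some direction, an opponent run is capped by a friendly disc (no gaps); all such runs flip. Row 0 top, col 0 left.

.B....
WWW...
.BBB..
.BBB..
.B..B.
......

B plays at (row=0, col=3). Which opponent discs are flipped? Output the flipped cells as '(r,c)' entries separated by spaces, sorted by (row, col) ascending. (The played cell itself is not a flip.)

Answer: (1,2)

Derivation:
Dir NW: edge -> no flip
Dir N: edge -> no flip
Dir NE: edge -> no flip
Dir W: first cell '.' (not opp) -> no flip
Dir E: first cell '.' (not opp) -> no flip
Dir SW: opp run (1,2) capped by B -> flip
Dir S: first cell '.' (not opp) -> no flip
Dir SE: first cell '.' (not opp) -> no flip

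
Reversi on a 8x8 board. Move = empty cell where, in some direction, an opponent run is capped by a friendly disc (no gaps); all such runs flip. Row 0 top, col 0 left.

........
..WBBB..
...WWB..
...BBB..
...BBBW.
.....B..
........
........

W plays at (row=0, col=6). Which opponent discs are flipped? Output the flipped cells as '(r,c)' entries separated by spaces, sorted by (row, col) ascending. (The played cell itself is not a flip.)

Dir NW: edge -> no flip
Dir N: edge -> no flip
Dir NE: edge -> no flip
Dir W: first cell '.' (not opp) -> no flip
Dir E: first cell '.' (not opp) -> no flip
Dir SW: opp run (1,5) capped by W -> flip
Dir S: first cell '.' (not opp) -> no flip
Dir SE: first cell '.' (not opp) -> no flip

Answer: (1,5)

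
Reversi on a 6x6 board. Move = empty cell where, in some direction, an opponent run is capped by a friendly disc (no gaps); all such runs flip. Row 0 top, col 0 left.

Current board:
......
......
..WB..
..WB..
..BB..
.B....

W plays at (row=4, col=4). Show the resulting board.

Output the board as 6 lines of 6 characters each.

Place W at (4,4); scan 8 dirs for brackets.
Dir NW: opp run (3,3) capped by W -> flip
Dir N: first cell '.' (not opp) -> no flip
Dir NE: first cell '.' (not opp) -> no flip
Dir W: opp run (4,3) (4,2), next='.' -> no flip
Dir E: first cell '.' (not opp) -> no flip
Dir SW: first cell '.' (not opp) -> no flip
Dir S: first cell '.' (not opp) -> no flip
Dir SE: first cell '.' (not opp) -> no flip
All flips: (3,3)

Answer: ......
......
..WB..
..WW..
..BBW.
.B....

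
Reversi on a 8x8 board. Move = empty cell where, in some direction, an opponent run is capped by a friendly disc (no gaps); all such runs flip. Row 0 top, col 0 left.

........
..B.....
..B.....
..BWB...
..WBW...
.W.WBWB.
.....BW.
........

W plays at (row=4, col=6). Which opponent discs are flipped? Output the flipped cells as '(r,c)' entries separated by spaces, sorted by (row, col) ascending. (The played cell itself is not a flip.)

Dir NW: first cell '.' (not opp) -> no flip
Dir N: first cell '.' (not opp) -> no flip
Dir NE: first cell '.' (not opp) -> no flip
Dir W: first cell '.' (not opp) -> no flip
Dir E: first cell '.' (not opp) -> no flip
Dir SW: first cell 'W' (not opp) -> no flip
Dir S: opp run (5,6) capped by W -> flip
Dir SE: first cell '.' (not opp) -> no flip

Answer: (5,6)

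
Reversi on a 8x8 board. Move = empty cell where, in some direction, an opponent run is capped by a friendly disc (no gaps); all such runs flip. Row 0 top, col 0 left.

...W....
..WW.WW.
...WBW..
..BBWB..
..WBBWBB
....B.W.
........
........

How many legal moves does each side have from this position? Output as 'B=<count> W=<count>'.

Answer: B=14 W=10

Derivation:
-- B to move --
(0,1): no bracket -> illegal
(0,2): flips 1 -> legal
(0,4): no bracket -> illegal
(0,5): flips 2 -> legal
(0,6): flips 1 -> legal
(0,7): flips 3 -> legal
(1,1): no bracket -> illegal
(1,4): flips 1 -> legal
(1,7): no bracket -> illegal
(2,1): no bracket -> illegal
(2,2): flips 1 -> legal
(2,6): flips 1 -> legal
(2,7): no bracket -> illegal
(3,1): no bracket -> illegal
(3,6): flips 1 -> legal
(4,1): flips 1 -> legal
(5,1): flips 1 -> legal
(5,2): flips 1 -> legal
(5,3): no bracket -> illegal
(5,5): flips 1 -> legal
(5,7): no bracket -> illegal
(6,5): flips 1 -> legal
(6,6): flips 1 -> legal
(6,7): no bracket -> illegal
B mobility = 14
-- W to move --
(1,4): flips 1 -> legal
(2,1): no bracket -> illegal
(2,2): flips 1 -> legal
(2,6): no bracket -> illegal
(3,1): flips 2 -> legal
(3,6): flips 2 -> legal
(3,7): no bracket -> illegal
(4,1): flips 1 -> legal
(5,2): flips 1 -> legal
(5,3): flips 2 -> legal
(5,5): no bracket -> illegal
(5,7): flips 3 -> legal
(6,3): flips 1 -> legal
(6,4): flips 2 -> legal
(6,5): no bracket -> illegal
W mobility = 10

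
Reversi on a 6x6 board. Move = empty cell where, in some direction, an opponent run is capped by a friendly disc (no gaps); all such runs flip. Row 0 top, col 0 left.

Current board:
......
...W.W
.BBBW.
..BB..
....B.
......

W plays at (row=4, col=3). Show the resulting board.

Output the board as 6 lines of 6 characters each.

Place W at (4,3); scan 8 dirs for brackets.
Dir NW: opp run (3,2) (2,1), next='.' -> no flip
Dir N: opp run (3,3) (2,3) capped by W -> flip
Dir NE: first cell '.' (not opp) -> no flip
Dir W: first cell '.' (not opp) -> no flip
Dir E: opp run (4,4), next='.' -> no flip
Dir SW: first cell '.' (not opp) -> no flip
Dir S: first cell '.' (not opp) -> no flip
Dir SE: first cell '.' (not opp) -> no flip
All flips: (2,3) (3,3)

Answer: ......
...W.W
.BBWW.
..BW..
...WB.
......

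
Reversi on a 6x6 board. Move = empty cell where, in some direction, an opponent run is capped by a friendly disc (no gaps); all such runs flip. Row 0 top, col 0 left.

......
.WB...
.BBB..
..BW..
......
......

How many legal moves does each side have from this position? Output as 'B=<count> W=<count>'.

Answer: B=6 W=2

Derivation:
-- B to move --
(0,0): flips 1 -> legal
(0,1): flips 1 -> legal
(0,2): no bracket -> illegal
(1,0): flips 1 -> legal
(2,0): no bracket -> illegal
(2,4): no bracket -> illegal
(3,4): flips 1 -> legal
(4,2): no bracket -> illegal
(4,3): flips 1 -> legal
(4,4): flips 1 -> legal
B mobility = 6
-- W to move --
(0,1): no bracket -> illegal
(0,2): no bracket -> illegal
(0,3): no bracket -> illegal
(1,0): no bracket -> illegal
(1,3): flips 2 -> legal
(1,4): no bracket -> illegal
(2,0): no bracket -> illegal
(2,4): no bracket -> illegal
(3,0): no bracket -> illegal
(3,1): flips 2 -> legal
(3,4): no bracket -> illegal
(4,1): no bracket -> illegal
(4,2): no bracket -> illegal
(4,3): no bracket -> illegal
W mobility = 2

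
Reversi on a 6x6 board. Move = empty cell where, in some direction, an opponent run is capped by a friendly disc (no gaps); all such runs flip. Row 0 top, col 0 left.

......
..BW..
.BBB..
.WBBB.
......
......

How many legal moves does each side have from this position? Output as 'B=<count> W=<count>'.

Answer: B=6 W=3

Derivation:
-- B to move --
(0,2): no bracket -> illegal
(0,3): flips 1 -> legal
(0,4): flips 1 -> legal
(1,4): flips 1 -> legal
(2,0): no bracket -> illegal
(2,4): no bracket -> illegal
(3,0): flips 1 -> legal
(4,0): flips 1 -> legal
(4,1): flips 1 -> legal
(4,2): no bracket -> illegal
B mobility = 6
-- W to move --
(0,1): no bracket -> illegal
(0,2): no bracket -> illegal
(0,3): no bracket -> illegal
(1,0): no bracket -> illegal
(1,1): flips 2 -> legal
(1,4): no bracket -> illegal
(2,0): no bracket -> illegal
(2,4): no bracket -> illegal
(2,5): no bracket -> illegal
(3,0): no bracket -> illegal
(3,5): flips 3 -> legal
(4,1): no bracket -> illegal
(4,2): no bracket -> illegal
(4,3): flips 2 -> legal
(4,4): no bracket -> illegal
(4,5): no bracket -> illegal
W mobility = 3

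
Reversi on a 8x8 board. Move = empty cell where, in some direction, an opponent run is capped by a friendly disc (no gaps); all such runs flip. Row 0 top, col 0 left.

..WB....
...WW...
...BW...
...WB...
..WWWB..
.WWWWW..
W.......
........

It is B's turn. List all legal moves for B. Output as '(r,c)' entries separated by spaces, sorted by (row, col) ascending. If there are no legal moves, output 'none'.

(0,1): flips 1 -> legal
(0,4): flips 2 -> legal
(0,5): flips 1 -> legal
(1,1): no bracket -> illegal
(1,2): no bracket -> illegal
(1,5): no bracket -> illegal
(2,2): no bracket -> illegal
(2,5): flips 2 -> legal
(3,1): no bracket -> illegal
(3,2): flips 1 -> legal
(3,5): no bracket -> illegal
(4,0): no bracket -> illegal
(4,1): flips 3 -> legal
(4,6): no bracket -> illegal
(5,0): no bracket -> illegal
(5,6): no bracket -> illegal
(6,1): flips 2 -> legal
(6,2): no bracket -> illegal
(6,3): flips 4 -> legal
(6,4): flips 2 -> legal
(6,5): flips 1 -> legal
(6,6): no bracket -> illegal
(7,0): no bracket -> illegal
(7,1): no bracket -> illegal

Answer: (0,1) (0,4) (0,5) (2,5) (3,2) (4,1) (6,1) (6,3) (6,4) (6,5)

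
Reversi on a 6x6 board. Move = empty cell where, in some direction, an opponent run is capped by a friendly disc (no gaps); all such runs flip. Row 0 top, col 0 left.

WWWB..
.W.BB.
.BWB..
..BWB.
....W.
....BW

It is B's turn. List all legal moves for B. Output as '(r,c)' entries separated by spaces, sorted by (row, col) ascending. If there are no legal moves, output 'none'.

Answer: (1,2) (3,1) (4,3)

Derivation:
(1,0): no bracket -> illegal
(1,2): flips 1 -> legal
(2,0): no bracket -> illegal
(2,4): no bracket -> illegal
(3,1): flips 1 -> legal
(3,5): no bracket -> illegal
(4,2): no bracket -> illegal
(4,3): flips 1 -> legal
(4,5): no bracket -> illegal
(5,3): no bracket -> illegal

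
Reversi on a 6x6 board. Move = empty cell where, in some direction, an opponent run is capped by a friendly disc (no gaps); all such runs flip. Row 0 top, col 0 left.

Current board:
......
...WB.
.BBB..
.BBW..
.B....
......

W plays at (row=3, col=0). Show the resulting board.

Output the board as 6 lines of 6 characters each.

Place W at (3,0); scan 8 dirs for brackets.
Dir NW: edge -> no flip
Dir N: first cell '.' (not opp) -> no flip
Dir NE: opp run (2,1), next='.' -> no flip
Dir W: edge -> no flip
Dir E: opp run (3,1) (3,2) capped by W -> flip
Dir SW: edge -> no flip
Dir S: first cell '.' (not opp) -> no flip
Dir SE: opp run (4,1), next='.' -> no flip
All flips: (3,1) (3,2)

Answer: ......
...WB.
.BBB..
WWWW..
.B....
......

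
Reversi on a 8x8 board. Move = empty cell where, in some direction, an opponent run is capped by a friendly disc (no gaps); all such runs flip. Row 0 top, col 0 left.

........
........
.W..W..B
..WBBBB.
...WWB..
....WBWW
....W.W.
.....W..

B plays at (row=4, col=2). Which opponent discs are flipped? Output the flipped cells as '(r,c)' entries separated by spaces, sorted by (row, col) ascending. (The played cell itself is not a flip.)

Answer: (4,3) (4,4)

Derivation:
Dir NW: first cell '.' (not opp) -> no flip
Dir N: opp run (3,2), next='.' -> no flip
Dir NE: first cell 'B' (not opp) -> no flip
Dir W: first cell '.' (not opp) -> no flip
Dir E: opp run (4,3) (4,4) capped by B -> flip
Dir SW: first cell '.' (not opp) -> no flip
Dir S: first cell '.' (not opp) -> no flip
Dir SE: first cell '.' (not opp) -> no flip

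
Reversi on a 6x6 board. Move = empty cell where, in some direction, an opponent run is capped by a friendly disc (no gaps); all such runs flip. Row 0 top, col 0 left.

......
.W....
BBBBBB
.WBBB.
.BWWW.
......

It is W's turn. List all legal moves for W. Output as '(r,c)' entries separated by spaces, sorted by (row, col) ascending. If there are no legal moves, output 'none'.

Answer: (1,0) (1,2) (1,3) (1,4) (1,5) (3,5) (4,0) (5,1)

Derivation:
(1,0): flips 2 -> legal
(1,2): flips 2 -> legal
(1,3): flips 3 -> legal
(1,4): flips 2 -> legal
(1,5): flips 2 -> legal
(3,0): no bracket -> illegal
(3,5): flips 3 -> legal
(4,0): flips 1 -> legal
(4,5): no bracket -> illegal
(5,0): no bracket -> illegal
(5,1): flips 1 -> legal
(5,2): no bracket -> illegal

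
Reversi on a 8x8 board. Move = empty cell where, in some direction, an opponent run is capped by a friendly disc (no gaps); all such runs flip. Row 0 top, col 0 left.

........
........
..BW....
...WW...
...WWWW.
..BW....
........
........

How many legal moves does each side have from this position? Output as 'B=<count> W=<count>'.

Answer: B=4 W=4

Derivation:
-- B to move --
(1,2): no bracket -> illegal
(1,3): no bracket -> illegal
(1,4): no bracket -> illegal
(2,4): flips 1 -> legal
(2,5): flips 2 -> legal
(3,2): no bracket -> illegal
(3,5): no bracket -> illegal
(3,6): no bracket -> illegal
(3,7): no bracket -> illegal
(4,2): no bracket -> illegal
(4,7): no bracket -> illegal
(5,4): flips 1 -> legal
(5,5): flips 2 -> legal
(5,6): no bracket -> illegal
(5,7): no bracket -> illegal
(6,2): no bracket -> illegal
(6,3): no bracket -> illegal
(6,4): no bracket -> illegal
B mobility = 4
-- W to move --
(1,1): flips 1 -> legal
(1,2): no bracket -> illegal
(1,3): no bracket -> illegal
(2,1): flips 1 -> legal
(3,1): no bracket -> illegal
(3,2): no bracket -> illegal
(4,1): no bracket -> illegal
(4,2): no bracket -> illegal
(5,1): flips 1 -> legal
(6,1): flips 1 -> legal
(6,2): no bracket -> illegal
(6,3): no bracket -> illegal
W mobility = 4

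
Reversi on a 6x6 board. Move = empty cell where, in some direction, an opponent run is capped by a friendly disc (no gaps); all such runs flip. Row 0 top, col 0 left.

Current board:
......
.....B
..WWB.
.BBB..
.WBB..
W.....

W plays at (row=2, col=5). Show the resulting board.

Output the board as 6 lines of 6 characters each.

Place W at (2,5); scan 8 dirs for brackets.
Dir NW: first cell '.' (not opp) -> no flip
Dir N: opp run (1,5), next='.' -> no flip
Dir NE: edge -> no flip
Dir W: opp run (2,4) capped by W -> flip
Dir E: edge -> no flip
Dir SW: first cell '.' (not opp) -> no flip
Dir S: first cell '.' (not opp) -> no flip
Dir SE: edge -> no flip
All flips: (2,4)

Answer: ......
.....B
..WWWW
.BBB..
.WBB..
W.....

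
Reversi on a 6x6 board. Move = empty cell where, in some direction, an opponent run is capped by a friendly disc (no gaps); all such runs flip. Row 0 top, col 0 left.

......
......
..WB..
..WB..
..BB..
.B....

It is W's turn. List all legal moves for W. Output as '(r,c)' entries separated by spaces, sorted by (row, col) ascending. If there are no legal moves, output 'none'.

(1,2): no bracket -> illegal
(1,3): no bracket -> illegal
(1,4): flips 1 -> legal
(2,4): flips 1 -> legal
(3,1): no bracket -> illegal
(3,4): flips 1 -> legal
(4,0): no bracket -> illegal
(4,1): no bracket -> illegal
(4,4): flips 1 -> legal
(5,0): no bracket -> illegal
(5,2): flips 1 -> legal
(5,3): no bracket -> illegal
(5,4): flips 1 -> legal

Answer: (1,4) (2,4) (3,4) (4,4) (5,2) (5,4)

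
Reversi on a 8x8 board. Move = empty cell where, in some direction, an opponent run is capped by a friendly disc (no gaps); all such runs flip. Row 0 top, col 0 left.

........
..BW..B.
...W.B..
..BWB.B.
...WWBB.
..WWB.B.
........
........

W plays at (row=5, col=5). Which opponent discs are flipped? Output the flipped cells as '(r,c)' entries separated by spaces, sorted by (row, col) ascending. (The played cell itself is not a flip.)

Answer: (5,4)

Derivation:
Dir NW: first cell 'W' (not opp) -> no flip
Dir N: opp run (4,5), next='.' -> no flip
Dir NE: opp run (4,6), next='.' -> no flip
Dir W: opp run (5,4) capped by W -> flip
Dir E: opp run (5,6), next='.' -> no flip
Dir SW: first cell '.' (not opp) -> no flip
Dir S: first cell '.' (not opp) -> no flip
Dir SE: first cell '.' (not opp) -> no flip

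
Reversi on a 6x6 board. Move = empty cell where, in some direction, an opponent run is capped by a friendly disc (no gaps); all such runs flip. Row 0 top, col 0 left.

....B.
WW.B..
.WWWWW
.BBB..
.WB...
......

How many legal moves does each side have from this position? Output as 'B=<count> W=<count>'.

Answer: B=9 W=7

Derivation:
-- B to move --
(0,0): flips 2 -> legal
(0,1): flips 2 -> legal
(0,2): no bracket -> illegal
(1,2): flips 1 -> legal
(1,4): flips 1 -> legal
(1,5): flips 1 -> legal
(2,0): no bracket -> illegal
(3,0): no bracket -> illegal
(3,4): no bracket -> illegal
(3,5): flips 1 -> legal
(4,0): flips 1 -> legal
(5,0): flips 1 -> legal
(5,1): flips 1 -> legal
(5,2): no bracket -> illegal
B mobility = 9
-- W to move --
(0,2): flips 1 -> legal
(0,3): flips 1 -> legal
(0,5): no bracket -> illegal
(1,2): no bracket -> illegal
(1,4): no bracket -> illegal
(1,5): no bracket -> illegal
(2,0): no bracket -> illegal
(3,0): no bracket -> illegal
(3,4): no bracket -> illegal
(4,0): flips 1 -> legal
(4,3): flips 3 -> legal
(4,4): flips 1 -> legal
(5,1): flips 2 -> legal
(5,2): flips 2 -> legal
(5,3): no bracket -> illegal
W mobility = 7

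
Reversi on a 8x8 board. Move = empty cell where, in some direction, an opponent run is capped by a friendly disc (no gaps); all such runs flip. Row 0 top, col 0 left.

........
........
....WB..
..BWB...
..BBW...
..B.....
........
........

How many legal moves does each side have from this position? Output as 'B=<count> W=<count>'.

Answer: B=5 W=6

Derivation:
-- B to move --
(1,3): no bracket -> illegal
(1,4): flips 1 -> legal
(1,5): flips 2 -> legal
(2,2): no bracket -> illegal
(2,3): flips 2 -> legal
(3,5): no bracket -> illegal
(4,5): flips 1 -> legal
(5,3): no bracket -> illegal
(5,4): flips 1 -> legal
(5,5): no bracket -> illegal
B mobility = 5
-- W to move --
(1,4): no bracket -> illegal
(1,5): no bracket -> illegal
(1,6): no bracket -> illegal
(2,1): no bracket -> illegal
(2,2): no bracket -> illegal
(2,3): no bracket -> illegal
(2,6): flips 1 -> legal
(3,1): flips 1 -> legal
(3,5): flips 1 -> legal
(3,6): no bracket -> illegal
(4,1): flips 2 -> legal
(4,5): no bracket -> illegal
(5,1): flips 1 -> legal
(5,3): flips 1 -> legal
(5,4): no bracket -> illegal
(6,1): no bracket -> illegal
(6,2): no bracket -> illegal
(6,3): no bracket -> illegal
W mobility = 6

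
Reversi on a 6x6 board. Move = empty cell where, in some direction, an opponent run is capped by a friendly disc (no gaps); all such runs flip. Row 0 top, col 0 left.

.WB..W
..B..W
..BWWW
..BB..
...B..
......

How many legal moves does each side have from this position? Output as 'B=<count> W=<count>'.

Answer: B=4 W=5

Derivation:
-- B to move --
(0,0): flips 1 -> legal
(0,4): no bracket -> illegal
(1,0): no bracket -> illegal
(1,1): no bracket -> illegal
(1,3): flips 1 -> legal
(1,4): flips 1 -> legal
(3,4): flips 1 -> legal
(3,5): no bracket -> illegal
B mobility = 4
-- W to move --
(0,3): flips 1 -> legal
(1,1): no bracket -> illegal
(1,3): no bracket -> illegal
(2,1): flips 1 -> legal
(3,1): no bracket -> illegal
(3,4): no bracket -> illegal
(4,1): flips 1 -> legal
(4,2): flips 1 -> legal
(4,4): no bracket -> illegal
(5,2): no bracket -> illegal
(5,3): flips 2 -> legal
(5,4): no bracket -> illegal
W mobility = 5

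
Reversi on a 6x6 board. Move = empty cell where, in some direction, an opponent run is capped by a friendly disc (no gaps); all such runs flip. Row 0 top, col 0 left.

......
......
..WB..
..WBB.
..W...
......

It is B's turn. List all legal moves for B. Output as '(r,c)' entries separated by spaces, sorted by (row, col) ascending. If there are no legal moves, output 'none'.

Answer: (1,1) (2,1) (3,1) (4,1) (5,1)

Derivation:
(1,1): flips 1 -> legal
(1,2): no bracket -> illegal
(1,3): no bracket -> illegal
(2,1): flips 1 -> legal
(3,1): flips 1 -> legal
(4,1): flips 1 -> legal
(4,3): no bracket -> illegal
(5,1): flips 1 -> legal
(5,2): no bracket -> illegal
(5,3): no bracket -> illegal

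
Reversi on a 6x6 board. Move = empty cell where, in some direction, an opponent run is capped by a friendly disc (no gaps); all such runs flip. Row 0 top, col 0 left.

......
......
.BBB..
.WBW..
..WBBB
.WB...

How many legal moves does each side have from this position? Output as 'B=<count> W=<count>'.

Answer: B=5 W=5

Derivation:
-- B to move --
(2,0): no bracket -> illegal
(2,4): no bracket -> illegal
(3,0): flips 1 -> legal
(3,4): flips 1 -> legal
(4,0): flips 1 -> legal
(4,1): flips 2 -> legal
(5,0): flips 1 -> legal
(5,3): no bracket -> illegal
B mobility = 5
-- W to move --
(1,0): no bracket -> illegal
(1,1): flips 2 -> legal
(1,2): flips 2 -> legal
(1,3): flips 2 -> legal
(1,4): no bracket -> illegal
(2,0): no bracket -> illegal
(2,4): no bracket -> illegal
(3,0): no bracket -> illegal
(3,4): no bracket -> illegal
(3,5): no bracket -> illegal
(4,1): no bracket -> illegal
(5,3): flips 2 -> legal
(5,4): no bracket -> illegal
(5,5): flips 1 -> legal
W mobility = 5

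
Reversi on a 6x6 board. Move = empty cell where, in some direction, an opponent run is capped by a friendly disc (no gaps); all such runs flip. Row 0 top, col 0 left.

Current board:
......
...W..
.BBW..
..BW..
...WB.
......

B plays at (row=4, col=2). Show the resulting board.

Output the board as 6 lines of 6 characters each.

Place B at (4,2); scan 8 dirs for brackets.
Dir NW: first cell '.' (not opp) -> no flip
Dir N: first cell 'B' (not opp) -> no flip
Dir NE: opp run (3,3), next='.' -> no flip
Dir W: first cell '.' (not opp) -> no flip
Dir E: opp run (4,3) capped by B -> flip
Dir SW: first cell '.' (not opp) -> no flip
Dir S: first cell '.' (not opp) -> no flip
Dir SE: first cell '.' (not opp) -> no flip
All flips: (4,3)

Answer: ......
...W..
.BBW..
..BW..
..BBB.
......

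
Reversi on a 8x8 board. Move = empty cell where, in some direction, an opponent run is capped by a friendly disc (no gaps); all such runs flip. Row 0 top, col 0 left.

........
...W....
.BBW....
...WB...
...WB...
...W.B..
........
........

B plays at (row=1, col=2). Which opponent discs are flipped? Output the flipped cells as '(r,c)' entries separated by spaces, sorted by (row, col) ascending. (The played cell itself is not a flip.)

Answer: (2,3)

Derivation:
Dir NW: first cell '.' (not opp) -> no flip
Dir N: first cell '.' (not opp) -> no flip
Dir NE: first cell '.' (not opp) -> no flip
Dir W: first cell '.' (not opp) -> no flip
Dir E: opp run (1,3), next='.' -> no flip
Dir SW: first cell 'B' (not opp) -> no flip
Dir S: first cell 'B' (not opp) -> no flip
Dir SE: opp run (2,3) capped by B -> flip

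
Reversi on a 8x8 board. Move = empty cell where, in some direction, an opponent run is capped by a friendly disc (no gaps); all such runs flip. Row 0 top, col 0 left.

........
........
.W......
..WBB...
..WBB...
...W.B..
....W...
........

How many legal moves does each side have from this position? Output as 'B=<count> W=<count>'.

Answer: B=7 W=6

Derivation:
-- B to move --
(1,0): flips 2 -> legal
(1,1): no bracket -> illegal
(1,2): no bracket -> illegal
(2,0): no bracket -> illegal
(2,2): no bracket -> illegal
(2,3): no bracket -> illegal
(3,0): no bracket -> illegal
(3,1): flips 1 -> legal
(4,1): flips 1 -> legal
(5,1): flips 1 -> legal
(5,2): no bracket -> illegal
(5,4): no bracket -> illegal
(6,2): flips 1 -> legal
(6,3): flips 1 -> legal
(6,5): no bracket -> illegal
(7,3): flips 1 -> legal
(7,4): no bracket -> illegal
(7,5): no bracket -> illegal
B mobility = 7
-- W to move --
(2,2): no bracket -> illegal
(2,3): flips 2 -> legal
(2,4): flips 1 -> legal
(2,5): no bracket -> illegal
(3,5): flips 3 -> legal
(4,5): flips 2 -> legal
(4,6): flips 1 -> legal
(5,2): no bracket -> illegal
(5,4): flips 1 -> legal
(5,6): no bracket -> illegal
(6,5): no bracket -> illegal
(6,6): no bracket -> illegal
W mobility = 6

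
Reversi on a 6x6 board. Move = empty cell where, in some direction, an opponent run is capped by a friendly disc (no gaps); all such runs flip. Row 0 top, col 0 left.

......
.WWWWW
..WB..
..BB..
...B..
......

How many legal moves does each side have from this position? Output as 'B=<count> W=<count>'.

Answer: B=6 W=6

Derivation:
-- B to move --
(0,0): flips 2 -> legal
(0,1): flips 1 -> legal
(0,2): flips 2 -> legal
(0,3): flips 1 -> legal
(0,4): no bracket -> illegal
(0,5): flips 1 -> legal
(1,0): no bracket -> illegal
(2,0): no bracket -> illegal
(2,1): flips 1 -> legal
(2,4): no bracket -> illegal
(2,5): no bracket -> illegal
(3,1): no bracket -> illegal
B mobility = 6
-- W to move --
(2,1): no bracket -> illegal
(2,4): flips 1 -> legal
(3,1): no bracket -> illegal
(3,4): flips 1 -> legal
(4,1): flips 2 -> legal
(4,2): flips 1 -> legal
(4,4): flips 1 -> legal
(5,2): no bracket -> illegal
(5,3): flips 3 -> legal
(5,4): no bracket -> illegal
W mobility = 6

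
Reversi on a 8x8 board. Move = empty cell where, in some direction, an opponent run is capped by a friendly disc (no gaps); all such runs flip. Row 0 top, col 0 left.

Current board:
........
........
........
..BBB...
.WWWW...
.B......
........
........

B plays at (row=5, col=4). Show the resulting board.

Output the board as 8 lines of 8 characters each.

Answer: ........
........
........
..BBB...
.WWBB...
.B..B...
........
........

Derivation:
Place B at (5,4); scan 8 dirs for brackets.
Dir NW: opp run (4,3) capped by B -> flip
Dir N: opp run (4,4) capped by B -> flip
Dir NE: first cell '.' (not opp) -> no flip
Dir W: first cell '.' (not opp) -> no flip
Dir E: first cell '.' (not opp) -> no flip
Dir SW: first cell '.' (not opp) -> no flip
Dir S: first cell '.' (not opp) -> no flip
Dir SE: first cell '.' (not opp) -> no flip
All flips: (4,3) (4,4)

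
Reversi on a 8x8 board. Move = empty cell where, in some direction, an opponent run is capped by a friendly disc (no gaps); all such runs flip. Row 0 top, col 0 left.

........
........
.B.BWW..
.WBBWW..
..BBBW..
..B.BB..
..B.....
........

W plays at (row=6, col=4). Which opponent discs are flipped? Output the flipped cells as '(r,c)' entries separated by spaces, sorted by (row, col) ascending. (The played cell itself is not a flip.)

Dir NW: first cell '.' (not opp) -> no flip
Dir N: opp run (5,4) (4,4) capped by W -> flip
Dir NE: opp run (5,5), next='.' -> no flip
Dir W: first cell '.' (not opp) -> no flip
Dir E: first cell '.' (not opp) -> no flip
Dir SW: first cell '.' (not opp) -> no flip
Dir S: first cell '.' (not opp) -> no flip
Dir SE: first cell '.' (not opp) -> no flip

Answer: (4,4) (5,4)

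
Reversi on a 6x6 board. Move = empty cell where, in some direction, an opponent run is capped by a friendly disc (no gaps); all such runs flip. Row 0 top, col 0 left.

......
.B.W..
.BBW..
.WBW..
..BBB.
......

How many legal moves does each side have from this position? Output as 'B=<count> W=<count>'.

Answer: B=9 W=7

Derivation:
-- B to move --
(0,2): no bracket -> illegal
(0,3): flips 3 -> legal
(0,4): flips 1 -> legal
(1,2): no bracket -> illegal
(1,4): flips 1 -> legal
(2,0): flips 1 -> legal
(2,4): flips 2 -> legal
(3,0): flips 1 -> legal
(3,4): flips 1 -> legal
(4,0): flips 1 -> legal
(4,1): flips 1 -> legal
B mobility = 9
-- W to move --
(0,0): flips 2 -> legal
(0,1): flips 2 -> legal
(0,2): no bracket -> illegal
(1,0): no bracket -> illegal
(1,2): no bracket -> illegal
(2,0): flips 2 -> legal
(3,0): no bracket -> illegal
(3,4): no bracket -> illegal
(3,5): no bracket -> illegal
(4,1): flips 1 -> legal
(4,5): no bracket -> illegal
(5,1): flips 1 -> legal
(5,2): no bracket -> illegal
(5,3): flips 2 -> legal
(5,4): no bracket -> illegal
(5,5): flips 1 -> legal
W mobility = 7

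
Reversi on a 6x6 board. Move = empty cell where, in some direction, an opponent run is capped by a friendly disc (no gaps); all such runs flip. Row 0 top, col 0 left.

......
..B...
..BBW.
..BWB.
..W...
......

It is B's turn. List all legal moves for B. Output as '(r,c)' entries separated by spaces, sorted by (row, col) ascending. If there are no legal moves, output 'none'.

(1,3): no bracket -> illegal
(1,4): flips 1 -> legal
(1,5): no bracket -> illegal
(2,5): flips 1 -> legal
(3,1): no bracket -> illegal
(3,5): no bracket -> illegal
(4,1): no bracket -> illegal
(4,3): flips 1 -> legal
(4,4): flips 1 -> legal
(5,1): no bracket -> illegal
(5,2): flips 1 -> legal
(5,3): no bracket -> illegal

Answer: (1,4) (2,5) (4,3) (4,4) (5,2)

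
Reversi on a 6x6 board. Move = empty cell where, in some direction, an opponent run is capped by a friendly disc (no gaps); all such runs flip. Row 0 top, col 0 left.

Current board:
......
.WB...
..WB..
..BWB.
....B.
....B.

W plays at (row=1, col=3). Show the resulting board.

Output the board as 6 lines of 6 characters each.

Answer: ......
.WWW..
..WW..
..BWB.
....B.
....B.

Derivation:
Place W at (1,3); scan 8 dirs for brackets.
Dir NW: first cell '.' (not opp) -> no flip
Dir N: first cell '.' (not opp) -> no flip
Dir NE: first cell '.' (not opp) -> no flip
Dir W: opp run (1,2) capped by W -> flip
Dir E: first cell '.' (not opp) -> no flip
Dir SW: first cell 'W' (not opp) -> no flip
Dir S: opp run (2,3) capped by W -> flip
Dir SE: first cell '.' (not opp) -> no flip
All flips: (1,2) (2,3)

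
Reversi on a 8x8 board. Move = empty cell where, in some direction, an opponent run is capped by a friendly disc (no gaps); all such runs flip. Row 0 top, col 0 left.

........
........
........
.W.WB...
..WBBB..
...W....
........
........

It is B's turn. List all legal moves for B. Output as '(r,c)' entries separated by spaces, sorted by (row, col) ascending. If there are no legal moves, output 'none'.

Answer: (2,2) (2,3) (3,2) (4,1) (6,2) (6,3)

Derivation:
(2,0): no bracket -> illegal
(2,1): no bracket -> illegal
(2,2): flips 1 -> legal
(2,3): flips 1 -> legal
(2,4): no bracket -> illegal
(3,0): no bracket -> illegal
(3,2): flips 1 -> legal
(4,0): no bracket -> illegal
(4,1): flips 1 -> legal
(5,1): no bracket -> illegal
(5,2): no bracket -> illegal
(5,4): no bracket -> illegal
(6,2): flips 1 -> legal
(6,3): flips 1 -> legal
(6,4): no bracket -> illegal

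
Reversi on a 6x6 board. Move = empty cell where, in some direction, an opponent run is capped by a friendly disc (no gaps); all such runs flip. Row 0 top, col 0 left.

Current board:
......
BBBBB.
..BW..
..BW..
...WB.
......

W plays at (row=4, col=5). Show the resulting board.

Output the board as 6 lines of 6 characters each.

Answer: ......
BBBBB.
..BW..
..BW..
...WWW
......

Derivation:
Place W at (4,5); scan 8 dirs for brackets.
Dir NW: first cell '.' (not opp) -> no flip
Dir N: first cell '.' (not opp) -> no flip
Dir NE: edge -> no flip
Dir W: opp run (4,4) capped by W -> flip
Dir E: edge -> no flip
Dir SW: first cell '.' (not opp) -> no flip
Dir S: first cell '.' (not opp) -> no flip
Dir SE: edge -> no flip
All flips: (4,4)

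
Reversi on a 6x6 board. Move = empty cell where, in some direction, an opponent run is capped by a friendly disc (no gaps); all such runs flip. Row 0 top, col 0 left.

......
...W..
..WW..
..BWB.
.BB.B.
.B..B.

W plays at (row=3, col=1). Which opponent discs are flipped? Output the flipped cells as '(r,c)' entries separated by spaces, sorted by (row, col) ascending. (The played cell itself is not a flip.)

Answer: (3,2)

Derivation:
Dir NW: first cell '.' (not opp) -> no flip
Dir N: first cell '.' (not opp) -> no flip
Dir NE: first cell 'W' (not opp) -> no flip
Dir W: first cell '.' (not opp) -> no flip
Dir E: opp run (3,2) capped by W -> flip
Dir SW: first cell '.' (not opp) -> no flip
Dir S: opp run (4,1) (5,1), next=edge -> no flip
Dir SE: opp run (4,2), next='.' -> no flip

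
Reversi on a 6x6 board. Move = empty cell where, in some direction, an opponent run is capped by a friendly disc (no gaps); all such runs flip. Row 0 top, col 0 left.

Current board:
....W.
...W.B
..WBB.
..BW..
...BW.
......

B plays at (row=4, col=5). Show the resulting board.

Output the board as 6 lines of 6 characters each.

Place B at (4,5); scan 8 dirs for brackets.
Dir NW: first cell '.' (not opp) -> no flip
Dir N: first cell '.' (not opp) -> no flip
Dir NE: edge -> no flip
Dir W: opp run (4,4) capped by B -> flip
Dir E: edge -> no flip
Dir SW: first cell '.' (not opp) -> no flip
Dir S: first cell '.' (not opp) -> no flip
Dir SE: edge -> no flip
All flips: (4,4)

Answer: ....W.
...W.B
..WBB.
..BW..
...BBB
......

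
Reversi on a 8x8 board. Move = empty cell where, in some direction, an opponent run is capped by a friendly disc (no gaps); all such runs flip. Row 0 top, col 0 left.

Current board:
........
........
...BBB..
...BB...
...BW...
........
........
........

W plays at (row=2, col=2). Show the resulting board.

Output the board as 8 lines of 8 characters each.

Place W at (2,2); scan 8 dirs for brackets.
Dir NW: first cell '.' (not opp) -> no flip
Dir N: first cell '.' (not opp) -> no flip
Dir NE: first cell '.' (not opp) -> no flip
Dir W: first cell '.' (not opp) -> no flip
Dir E: opp run (2,3) (2,4) (2,5), next='.' -> no flip
Dir SW: first cell '.' (not opp) -> no flip
Dir S: first cell '.' (not opp) -> no flip
Dir SE: opp run (3,3) capped by W -> flip
All flips: (3,3)

Answer: ........
........
..WBBB..
...WB...
...BW...
........
........
........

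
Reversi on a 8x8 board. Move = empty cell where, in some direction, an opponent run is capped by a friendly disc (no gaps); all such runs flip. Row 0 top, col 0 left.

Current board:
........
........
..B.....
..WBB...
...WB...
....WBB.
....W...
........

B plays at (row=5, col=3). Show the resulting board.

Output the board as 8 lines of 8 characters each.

Place B at (5,3); scan 8 dirs for brackets.
Dir NW: first cell '.' (not opp) -> no flip
Dir N: opp run (4,3) capped by B -> flip
Dir NE: first cell 'B' (not opp) -> no flip
Dir W: first cell '.' (not opp) -> no flip
Dir E: opp run (5,4) capped by B -> flip
Dir SW: first cell '.' (not opp) -> no flip
Dir S: first cell '.' (not opp) -> no flip
Dir SE: opp run (6,4), next='.' -> no flip
All flips: (4,3) (5,4)

Answer: ........
........
..B.....
..WBB...
...BB...
...BBBB.
....W...
........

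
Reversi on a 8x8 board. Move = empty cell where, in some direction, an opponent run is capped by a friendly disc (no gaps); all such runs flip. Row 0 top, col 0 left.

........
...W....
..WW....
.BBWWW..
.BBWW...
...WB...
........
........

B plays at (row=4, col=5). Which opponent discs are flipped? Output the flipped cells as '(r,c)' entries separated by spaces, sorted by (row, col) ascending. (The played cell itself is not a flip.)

Answer: (4,3) (4,4)

Derivation:
Dir NW: opp run (3,4) (2,3), next='.' -> no flip
Dir N: opp run (3,5), next='.' -> no flip
Dir NE: first cell '.' (not opp) -> no flip
Dir W: opp run (4,4) (4,3) capped by B -> flip
Dir E: first cell '.' (not opp) -> no flip
Dir SW: first cell 'B' (not opp) -> no flip
Dir S: first cell '.' (not opp) -> no flip
Dir SE: first cell '.' (not opp) -> no flip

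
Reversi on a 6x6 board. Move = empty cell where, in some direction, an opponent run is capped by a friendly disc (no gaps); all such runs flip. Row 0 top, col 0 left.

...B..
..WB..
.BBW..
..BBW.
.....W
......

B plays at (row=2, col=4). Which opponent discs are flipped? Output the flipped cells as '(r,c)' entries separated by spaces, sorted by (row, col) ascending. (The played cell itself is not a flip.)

Dir NW: first cell 'B' (not opp) -> no flip
Dir N: first cell '.' (not opp) -> no flip
Dir NE: first cell '.' (not opp) -> no flip
Dir W: opp run (2,3) capped by B -> flip
Dir E: first cell '.' (not opp) -> no flip
Dir SW: first cell 'B' (not opp) -> no flip
Dir S: opp run (3,4), next='.' -> no flip
Dir SE: first cell '.' (not opp) -> no flip

Answer: (2,3)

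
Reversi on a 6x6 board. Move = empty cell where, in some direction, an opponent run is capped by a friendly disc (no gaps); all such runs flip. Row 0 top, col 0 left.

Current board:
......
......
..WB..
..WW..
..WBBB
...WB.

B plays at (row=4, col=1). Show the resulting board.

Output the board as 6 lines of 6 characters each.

Answer: ......
......
..WB..
..BW..
.BBBBB
...WB.

Derivation:
Place B at (4,1); scan 8 dirs for brackets.
Dir NW: first cell '.' (not opp) -> no flip
Dir N: first cell '.' (not opp) -> no flip
Dir NE: opp run (3,2) capped by B -> flip
Dir W: first cell '.' (not opp) -> no flip
Dir E: opp run (4,2) capped by B -> flip
Dir SW: first cell '.' (not opp) -> no flip
Dir S: first cell '.' (not opp) -> no flip
Dir SE: first cell '.' (not opp) -> no flip
All flips: (3,2) (4,2)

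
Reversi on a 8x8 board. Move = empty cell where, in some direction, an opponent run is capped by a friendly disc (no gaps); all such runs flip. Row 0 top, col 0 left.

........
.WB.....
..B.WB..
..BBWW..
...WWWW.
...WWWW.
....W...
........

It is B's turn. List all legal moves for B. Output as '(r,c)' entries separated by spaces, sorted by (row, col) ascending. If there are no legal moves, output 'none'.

Answer: (0,0) (1,0) (1,5) (2,3) (3,6) (5,2) (6,3) (6,5) (6,6)

Derivation:
(0,0): flips 1 -> legal
(0,1): no bracket -> illegal
(0,2): no bracket -> illegal
(1,0): flips 1 -> legal
(1,3): no bracket -> illegal
(1,4): no bracket -> illegal
(1,5): flips 1 -> legal
(2,0): no bracket -> illegal
(2,1): no bracket -> illegal
(2,3): flips 1 -> legal
(2,6): no bracket -> illegal
(3,6): flips 2 -> legal
(3,7): no bracket -> illegal
(4,2): no bracket -> illegal
(4,7): no bracket -> illegal
(5,2): flips 2 -> legal
(5,7): no bracket -> illegal
(6,2): no bracket -> illegal
(6,3): flips 2 -> legal
(6,5): flips 5 -> legal
(6,6): flips 2 -> legal
(6,7): no bracket -> illegal
(7,3): no bracket -> illegal
(7,4): no bracket -> illegal
(7,5): no bracket -> illegal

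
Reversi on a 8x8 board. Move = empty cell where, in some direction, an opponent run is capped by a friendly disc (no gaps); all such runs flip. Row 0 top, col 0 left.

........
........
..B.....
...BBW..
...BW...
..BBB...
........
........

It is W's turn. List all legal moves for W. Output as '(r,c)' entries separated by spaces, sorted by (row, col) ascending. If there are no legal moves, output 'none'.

Answer: (1,1) (2,4) (3,2) (4,2) (6,2) (6,4)

Derivation:
(1,1): flips 2 -> legal
(1,2): no bracket -> illegal
(1,3): no bracket -> illegal
(2,1): no bracket -> illegal
(2,3): no bracket -> illegal
(2,4): flips 1 -> legal
(2,5): no bracket -> illegal
(3,1): no bracket -> illegal
(3,2): flips 2 -> legal
(4,1): no bracket -> illegal
(4,2): flips 1 -> legal
(4,5): no bracket -> illegal
(5,1): no bracket -> illegal
(5,5): no bracket -> illegal
(6,1): no bracket -> illegal
(6,2): flips 1 -> legal
(6,3): no bracket -> illegal
(6,4): flips 1 -> legal
(6,5): no bracket -> illegal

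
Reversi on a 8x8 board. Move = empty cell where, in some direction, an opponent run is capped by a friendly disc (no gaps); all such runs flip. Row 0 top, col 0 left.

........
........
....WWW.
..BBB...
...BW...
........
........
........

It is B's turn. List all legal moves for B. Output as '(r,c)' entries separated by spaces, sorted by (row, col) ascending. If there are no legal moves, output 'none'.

Answer: (1,4) (1,5) (1,6) (4,5) (5,4) (5,5)

Derivation:
(1,3): no bracket -> illegal
(1,4): flips 1 -> legal
(1,5): flips 1 -> legal
(1,6): flips 1 -> legal
(1,7): no bracket -> illegal
(2,3): no bracket -> illegal
(2,7): no bracket -> illegal
(3,5): no bracket -> illegal
(3,6): no bracket -> illegal
(3,7): no bracket -> illegal
(4,5): flips 1 -> legal
(5,3): no bracket -> illegal
(5,4): flips 1 -> legal
(5,5): flips 1 -> legal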